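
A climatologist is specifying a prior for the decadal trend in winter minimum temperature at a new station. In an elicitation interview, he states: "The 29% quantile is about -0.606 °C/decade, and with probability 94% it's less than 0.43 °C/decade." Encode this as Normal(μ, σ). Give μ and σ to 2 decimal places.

The p-quantile of Normal(μ,σ) is μ + z_p·σ, with z_{0.29} = -0.5534 and z_{0.94} = 1.555.
Eliminate σ: μ = (z₂·x₁ − z₁·x₂)/(z₂ − z₁) = (1.555·-0.606 − (-0.5534)·0.43)/2.108 = -0.33.
Then σ = (x₂ − x₁)/(z₂ − z₁) = (0.43 − -0.606)/2.108 = 0.49.

μ = -0.33, σ = 0.49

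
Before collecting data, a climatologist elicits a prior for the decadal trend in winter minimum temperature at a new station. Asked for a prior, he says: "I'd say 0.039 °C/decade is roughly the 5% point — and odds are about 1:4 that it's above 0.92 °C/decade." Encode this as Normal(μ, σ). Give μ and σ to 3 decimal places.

μ = 0.622, σ = 0.354

For Normal(μ,σ), the p-quantile is μ + z_p·σ. Here z_{0.05} = -1.645, z_{0.8} = 0.8416.
So 0.039 = μ − 1.645σ and 0.92 = μ + 0.8416σ.
Subtracting: σ = (0.92 − 0.039)/(0.8416 − (-1.645)) = 0.354.
Then μ = 0.039 − (-1.645)·0.354 = 0.622.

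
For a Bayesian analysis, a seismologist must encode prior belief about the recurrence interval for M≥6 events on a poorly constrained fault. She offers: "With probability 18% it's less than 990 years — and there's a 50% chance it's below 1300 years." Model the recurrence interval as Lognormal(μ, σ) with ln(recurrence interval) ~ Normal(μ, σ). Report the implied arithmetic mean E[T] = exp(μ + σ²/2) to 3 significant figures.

If T ~ Lognormal(μ,σ) then ln T ~ Normal(μ,σ), so the p-quantile of ln T is μ + z_p·σ.
ln(990) = 6.898 and ln(1300) = 7.17; z_{0.18} = -0.9154, z_{0.5} = 0.
σ = (7.17 − 6.898)/(0 − (-0.9154)) = 0.298.
μ = 6.898 − (-0.9154)·0.298 = 7.170.
E[T] = exp(μ + σ²/2) = exp(7.170 + 0.0443) = 1360 years.

E[T] ≈ 1360 years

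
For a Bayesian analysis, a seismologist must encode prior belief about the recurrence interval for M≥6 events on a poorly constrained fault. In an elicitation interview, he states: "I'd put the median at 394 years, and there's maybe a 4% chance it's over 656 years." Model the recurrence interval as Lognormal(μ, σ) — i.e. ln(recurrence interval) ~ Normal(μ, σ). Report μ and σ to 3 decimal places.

If T ~ Lognormal(μ,σ) then ln T ~ Normal(μ,σ), so the p-quantile of ln T is μ + z_p·σ.
ln(394) = 5.976 and ln(656) = 6.486; z_{0.5} = 0, z_{0.96} = 1.751.
σ = (6.486 − 5.976)/(1.751 − (0)) = 0.291.
μ = 5.976 − (0)·0.291 = 5.976.

μ ≈ 5.976, σ ≈ 0.291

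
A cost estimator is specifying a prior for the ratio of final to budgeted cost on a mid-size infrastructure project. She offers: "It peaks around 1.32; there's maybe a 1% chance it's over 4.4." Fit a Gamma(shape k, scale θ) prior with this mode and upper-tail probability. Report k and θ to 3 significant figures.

k ≈ 4.03, θ ≈ 0.436

Gamma(k,θ) with k>1 has mode (k−1)θ, so θ = 1.32/(k−1).
Need P(X < 4.4) = 0.99 with θ tied to k this way. Start at k = 2, θ = 1.32: P(X<4.4) ≈ 0.845.
Too low — raise k to concentrate. Iterating converges to k ≈ 4.03.
Then θ = 1.32/(4.03−1) ≈ 0.436.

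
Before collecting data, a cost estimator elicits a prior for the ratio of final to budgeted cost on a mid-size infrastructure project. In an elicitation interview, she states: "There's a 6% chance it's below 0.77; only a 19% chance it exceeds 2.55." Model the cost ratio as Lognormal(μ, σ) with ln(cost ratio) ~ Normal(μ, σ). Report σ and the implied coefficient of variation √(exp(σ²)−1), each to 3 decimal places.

σ ≈ 0.492, CV ≈ 0.524

If T ~ Lognormal(μ,σ) then ln T ~ Normal(μ,σ), so the p-quantile of ln T is μ + z_p·σ.
ln(0.77) = -0.2614 and ln(2.55) = 0.9361; z_{0.06} = -1.555, z_{0.81} = 0.8779.
σ = (0.9361 − -0.2614)/(0.8779 − (-1.555)) = 0.492.
μ = -0.2614 − (-1.555)·0.492 = 0.504.
CV = √(exp(σ²)−1) = √(exp(0.2423)−1) = 0.524.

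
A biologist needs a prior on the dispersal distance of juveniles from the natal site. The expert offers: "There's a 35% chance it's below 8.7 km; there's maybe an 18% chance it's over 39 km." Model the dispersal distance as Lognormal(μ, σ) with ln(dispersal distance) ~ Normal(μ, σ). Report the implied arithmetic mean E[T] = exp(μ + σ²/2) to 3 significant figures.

If T ~ Lognormal(μ,σ) then ln T ~ Normal(μ,σ), so the p-quantile of ln T is μ + z_p·σ.
ln(8.7) = 2.163 and ln(39) = 3.664; z_{0.35} = -0.3853, z_{0.82} = 0.9154.
σ = (3.664 − 2.163)/(0.9154 − (-0.3853)) = 1.153.
μ = 2.163 − (-0.3853)·1.153 = 2.608.
E[T] = exp(μ + σ²/2) = exp(2.608 + 0.6652) = 26.4 km.

E[T] ≈ 26.4 km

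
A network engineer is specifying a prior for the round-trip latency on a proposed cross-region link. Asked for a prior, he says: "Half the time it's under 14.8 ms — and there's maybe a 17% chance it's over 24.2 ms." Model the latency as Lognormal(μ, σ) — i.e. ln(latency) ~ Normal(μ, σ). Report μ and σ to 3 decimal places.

If T ~ Lognormal(μ,σ) then ln T ~ Normal(μ,σ), so the p-quantile of ln T is μ + z_p·σ.
ln(14.8) = 2.695 and ln(24.2) = 3.186; z_{0.5} = 0, z_{0.83} = 0.9542.
σ = (3.186 − 2.695)/(0.9542 − (0)) = 0.515.
μ = 2.695 − (0)·0.515 = 2.695.

μ ≈ 2.695, σ ≈ 0.515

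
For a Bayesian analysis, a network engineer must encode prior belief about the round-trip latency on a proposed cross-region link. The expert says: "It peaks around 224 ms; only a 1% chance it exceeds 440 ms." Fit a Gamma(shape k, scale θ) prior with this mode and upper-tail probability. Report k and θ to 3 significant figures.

Gamma(k,θ) with k>1 has mode (k−1)θ, so θ = 224/(k−1).
Need P(X < 440) = 0.99 with θ tied to k this way. Start at k = 2, θ = 224: P(X<440) ≈ 0.584.
Too low — raise k to concentrate. Iterating converges to k ≈ 11.8.
Then θ = 224/(11.8−1) ≈ 20.7.

k ≈ 11.8, θ ≈ 20.7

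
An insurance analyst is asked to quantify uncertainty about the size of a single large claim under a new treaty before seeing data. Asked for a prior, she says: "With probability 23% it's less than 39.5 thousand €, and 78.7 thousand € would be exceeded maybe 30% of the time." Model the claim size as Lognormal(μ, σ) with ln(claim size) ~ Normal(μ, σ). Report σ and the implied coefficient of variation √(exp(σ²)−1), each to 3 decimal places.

If T ~ Lognormal(μ,σ) then ln T ~ Normal(μ,σ), so the p-quantile of ln T is μ + z_p·σ.
ln(39.5) = 3.676 and ln(78.7) = 4.366; z_{0.23} = -0.7388, z_{0.7} = 0.5244.
σ = (4.366 − 3.676)/(0.5244 − (-0.7388)) = 0.546.
μ = 3.676 − (-0.7388)·0.546 = 4.079.
CV = √(exp(σ²)−1) = √(exp(0.2978)−1) = 0.589.

σ ≈ 0.546, CV ≈ 0.589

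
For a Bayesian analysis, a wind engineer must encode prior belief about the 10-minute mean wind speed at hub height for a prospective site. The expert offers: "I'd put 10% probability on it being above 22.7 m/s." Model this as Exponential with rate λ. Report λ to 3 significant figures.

λ ≈ 0.101

P(T > 22.7) = e^(−λ·22.7) = 0.1, so λ = −ln(0.1)/22.7 = 0.101.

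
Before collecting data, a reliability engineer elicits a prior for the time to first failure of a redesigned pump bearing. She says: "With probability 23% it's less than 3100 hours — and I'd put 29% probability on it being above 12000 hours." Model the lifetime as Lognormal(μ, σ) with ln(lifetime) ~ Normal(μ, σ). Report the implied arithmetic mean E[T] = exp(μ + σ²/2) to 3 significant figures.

If T ~ Lognormal(μ,σ) then ln T ~ Normal(μ,σ), so the p-quantile of ln T is μ + z_p·σ.
ln(3100) = 8.039 and ln(12000) = 9.393; z_{0.23} = -0.7388, z_{0.71} = 0.5534.
σ = (9.393 − 8.039)/(0.5534 − (-0.7388)) = 1.047.
μ = 8.039 − (-0.7388)·1.047 = 8.813.
E[T] = exp(μ + σ²/2) = exp(8.813 + 0.5485) = 11600 hours.

E[T] ≈ 11600 hours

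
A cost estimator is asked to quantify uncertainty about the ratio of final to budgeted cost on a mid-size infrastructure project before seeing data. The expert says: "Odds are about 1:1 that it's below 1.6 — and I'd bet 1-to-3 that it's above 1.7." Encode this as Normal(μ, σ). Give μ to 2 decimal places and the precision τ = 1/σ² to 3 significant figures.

The p-quantile of Normal(μ,σ) is μ + z_p·σ, with z_{0.5} = 0 and z_{0.75} = 0.6745.
Eliminate σ: μ = (z₂·x₁ − z₁·x₂)/(z₂ − z₁) = (0.6745·1.6 − (0)·1.7)/0.6745 = 1.60.
Then σ = (x₂ − x₁)/(z₂ − z₁) = (1.7 − 1.6)/0.6745 = 0.15.
Precision τ = 1/σ² = 1/0.1483² = 45.5.

μ = 1.60, τ = 45.5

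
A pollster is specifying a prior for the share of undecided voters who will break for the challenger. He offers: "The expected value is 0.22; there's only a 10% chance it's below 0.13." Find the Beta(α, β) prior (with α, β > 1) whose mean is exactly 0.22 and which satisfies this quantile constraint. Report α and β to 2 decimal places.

α ≈ 6.81, β ≈ 24.15

With mean 0.22 fixed, write α = 0.22s, β = 0.78s where s = α+β.
Need P(θ < 0.13) = 0.1 under Beta(0.22s, 0.78s). Normal approximation: (q−m)/√(m(1−m)/s) ≈ z_{0.1} = -1.28, so s ≈ 0.22·0.78·(-1.28)²/(0.13−0.22)² = 34.8.
At s = 34.8: P(θ<0.13) ≈ 0.085. Adjusting to match 0.1 gives s ≈ 30.97.
So α = 0.22·30.97 ≈ 6.81, β = 0.78·30.97 ≈ 24.15.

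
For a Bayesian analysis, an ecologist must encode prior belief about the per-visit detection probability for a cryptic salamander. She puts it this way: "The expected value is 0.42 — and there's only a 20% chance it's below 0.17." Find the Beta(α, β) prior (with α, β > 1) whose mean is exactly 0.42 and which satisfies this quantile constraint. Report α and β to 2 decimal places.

α ≈ 1.19, β ≈ 1.64

With mean 0.42 fixed, write α = 0.42s, β = 0.58s where s = α+β.
Need P(θ < 0.17) = 0.2 under Beta(0.42s, 0.58s). Normal approximation: (q−m)/√(m(1−m)/s) ≈ z_{0.2} = -0.842, so s ≈ 0.42·0.58·(-0.842)²/(0.17−0.42)² = 2.8.
At s = 2.8: P(θ<0.17) ≈ 0.204. Adjusting to match 0.2 gives s ≈ 2.83.
So α = 0.42·2.83 ≈ 1.19, β = 0.58·2.83 ≈ 1.64.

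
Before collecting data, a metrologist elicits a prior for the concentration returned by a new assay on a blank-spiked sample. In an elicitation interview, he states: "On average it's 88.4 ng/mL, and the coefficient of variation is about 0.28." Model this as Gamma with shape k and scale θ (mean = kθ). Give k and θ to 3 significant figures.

For Gamma(k, scale θ): mean = kθ, variance = kθ², so CV = 1/√k.
CV = 0.28, hence k = 1/CV² = 12.8.
Then θ = mean/k = 88.4/12.8 = 6.93.

k ≈ 12.8, θ ≈ 6.93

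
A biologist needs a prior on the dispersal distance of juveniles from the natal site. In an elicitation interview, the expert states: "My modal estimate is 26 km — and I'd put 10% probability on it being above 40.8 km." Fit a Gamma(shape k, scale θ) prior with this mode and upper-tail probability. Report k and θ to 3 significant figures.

k ≈ 10.2, θ ≈ 2.82

Gamma(k,θ) with k>1 has mode (k−1)θ, so θ = 26/(k−1).
Need P(X < 40.8) = 0.9 with θ tied to k this way. Start at k = 2, θ = 26: P(X<40.8) ≈ 0.465.
Too low — raise k to concentrate. Iterating converges to k ≈ 10.2.
Then θ = 26/(10.2−1) ≈ 2.82.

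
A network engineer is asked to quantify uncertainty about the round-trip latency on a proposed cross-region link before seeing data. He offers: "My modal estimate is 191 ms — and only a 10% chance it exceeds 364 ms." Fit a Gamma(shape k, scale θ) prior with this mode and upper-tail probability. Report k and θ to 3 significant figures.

k ≈ 5.6, θ ≈ 41.5

Gamma(k,θ) with k>1 has mode (k−1)θ, so θ = 191/(k−1).
Need P(X < 364) = 0.9 with θ tied to k this way. Start at k = 2, θ = 191: P(X<364) ≈ 0.568.
Too low — raise k to concentrate. Iterating converges to k ≈ 5.6.
Then θ = 191/(5.6−1) ≈ 41.5.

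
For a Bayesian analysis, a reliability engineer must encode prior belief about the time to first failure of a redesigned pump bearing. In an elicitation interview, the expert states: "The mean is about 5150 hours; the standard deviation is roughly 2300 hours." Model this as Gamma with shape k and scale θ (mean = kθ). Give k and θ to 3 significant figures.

For Gamma(k, scale θ): mean = kθ, variance = kθ², so CV = 1/√k.
CV = SD/mean = 2300/5150 = 0.4466, hence k = 1/CV² = 5.01.
Then θ = mean/k = 5150/5.01 = 1030.

k ≈ 5.01, θ ≈ 1030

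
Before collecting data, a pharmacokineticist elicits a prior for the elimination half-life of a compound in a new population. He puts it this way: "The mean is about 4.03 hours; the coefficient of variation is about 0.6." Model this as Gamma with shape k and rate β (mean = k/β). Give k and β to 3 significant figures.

k ≈ 2.78, β ≈ 0.689

For Gamma(k, rate β): mean = k/β, variance = k/β², so CV = 1/√k.
CV = 0.6, hence k = 1/CV² = 2.78.
Then β = k/mean = 2.78/4.03 = 0.689.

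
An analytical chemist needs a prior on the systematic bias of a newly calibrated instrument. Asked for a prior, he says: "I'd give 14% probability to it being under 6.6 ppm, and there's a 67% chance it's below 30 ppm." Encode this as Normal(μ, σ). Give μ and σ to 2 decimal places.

For Normal(μ,σ), the p-quantile is μ + z_p·σ. Here z_{0.14} = -1.08, z_{0.67} = 0.4399.
So 6.6 = μ − 1.08σ and 30 = μ + 0.4399σ.
Subtracting: σ = (30 − 6.6)/(0.4399 − (-1.08)) = 15.39.
Then μ = 6.6 − (-1.08)·15.39 = 23.23.

μ = 23.23, σ = 15.39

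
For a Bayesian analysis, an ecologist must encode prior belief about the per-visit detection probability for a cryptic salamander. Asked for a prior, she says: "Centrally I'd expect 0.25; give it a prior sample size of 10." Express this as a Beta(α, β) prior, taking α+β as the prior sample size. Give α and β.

Under the effective-sample-size interpretation, Beta(α, β) has prior mean α/(α+β) and prior sample size α+β.
So α+β = 10 and α/(α+β) = 0.25, giving α = 0.25·10 = 2.5 and β = 10 − 2.5 = 7.5.

α = 2.5, β = 7.5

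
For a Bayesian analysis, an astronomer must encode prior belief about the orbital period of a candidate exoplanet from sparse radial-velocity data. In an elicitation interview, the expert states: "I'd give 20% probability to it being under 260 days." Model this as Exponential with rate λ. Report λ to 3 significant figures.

P(T < 260.0) = 1 − e^(−λ·260.0) = 0.2, so λ = −ln(1−0.2)/260.0 = −ln(0.8)/260.0 = 0.000858.

λ ≈ 0.000858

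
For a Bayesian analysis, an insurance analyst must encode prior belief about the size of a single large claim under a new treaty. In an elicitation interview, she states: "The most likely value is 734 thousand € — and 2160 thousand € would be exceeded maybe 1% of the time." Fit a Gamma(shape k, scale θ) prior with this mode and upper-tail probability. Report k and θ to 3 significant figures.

k ≈ 4.88, θ ≈ 189

Gamma(k,θ) with k>1 has mode (k−1)θ, so θ = 734/(k−1).
Need P(X < 2160) = 0.99 with θ tied to k this way. Start at k = 2, θ = 734: P(X<2160) ≈ 0.792.
Too low — raise k to concentrate. Iterating converges to k ≈ 4.88.
Then θ = 734/(4.88−1) ≈ 189.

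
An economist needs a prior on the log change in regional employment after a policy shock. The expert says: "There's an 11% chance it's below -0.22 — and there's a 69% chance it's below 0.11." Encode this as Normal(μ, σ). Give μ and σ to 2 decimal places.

μ = 0.01, σ = 0.19

The p-quantile of Normal(μ,σ) is μ + z_p·σ, with z_{0.11} = -1.227 and z_{0.69} = 0.4959.
Eliminate σ: μ = (z₂·x₁ − z₁·x₂)/(z₂ − z₁) = (0.4959·-0.22 − (-1.227)·0.11)/1.722 = 0.01.
Then σ = (x₂ − x₁)/(z₂ − z₁) = (0.11 − -0.22)/1.722 = 0.19.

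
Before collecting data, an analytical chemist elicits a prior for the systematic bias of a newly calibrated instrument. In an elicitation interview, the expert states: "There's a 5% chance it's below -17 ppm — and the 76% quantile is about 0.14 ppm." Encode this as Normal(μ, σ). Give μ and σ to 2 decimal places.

For Normal(μ,σ), the p-quantile is μ + z_p·σ. Here z_{0.05} = -1.645, z_{0.76} = 0.7063.
So -17 = μ − 1.645σ and 0.14 = μ + 0.7063σ.
Subtracting: σ = (0.14 − -17)/(0.7063 − (-1.645)) = 7.29.
Then μ = -17 − (-1.645)·7.29 = -5.01.

μ = -5.01, σ = 7.29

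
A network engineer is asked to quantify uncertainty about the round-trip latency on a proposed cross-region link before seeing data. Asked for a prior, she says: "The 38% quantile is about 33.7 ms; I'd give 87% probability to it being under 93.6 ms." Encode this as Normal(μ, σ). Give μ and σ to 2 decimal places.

For Normal(μ,σ), the p-quantile is μ + z_p·σ. Here z_{0.38} = -0.3055, z_{0.87} = 1.126.
So 33.7 = μ − 0.3055σ and 93.6 = μ + 1.126σ.
Subtracting: σ = (93.6 − 33.7)/(1.126 − (-0.3055)) = 41.83.
Then μ = 33.7 − (-0.3055)·41.83 = 46.48.

μ = 46.48, σ = 41.83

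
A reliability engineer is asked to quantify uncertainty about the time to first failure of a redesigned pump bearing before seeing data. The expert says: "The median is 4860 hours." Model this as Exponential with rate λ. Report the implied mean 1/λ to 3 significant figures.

mean ≈ 7010 hours

Exponential median = ln 2 / λ, so λ = ln 2 / 4860.0 = 0.000143.
Mean = 1/λ = 7010 hours.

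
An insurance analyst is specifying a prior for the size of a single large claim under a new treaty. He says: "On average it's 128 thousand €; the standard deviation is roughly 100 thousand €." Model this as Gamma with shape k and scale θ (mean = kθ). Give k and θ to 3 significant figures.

k ≈ 1.64, θ ≈ 78.1

For Gamma(k, scale θ): mean = kθ, variance = kθ², so CV = 1/√k.
CV = SD/mean = 100/128 = 0.7812, hence k = 1/CV² = 1.64.
Then θ = mean/k = 128/1.64 = 78.1.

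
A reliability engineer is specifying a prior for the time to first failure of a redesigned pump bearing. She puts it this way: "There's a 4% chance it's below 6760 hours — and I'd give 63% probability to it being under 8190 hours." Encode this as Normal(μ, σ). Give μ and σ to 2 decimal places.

The p-quantile of Normal(μ,σ) is μ + z_p·σ, with z_{0.04} = -1.751 and z_{0.63} = 0.3319.
Eliminate σ: μ = (z₂·x₁ − z₁·x₂)/(z₂ − z₁) = (0.3319·6760 − (-1.751)·8190)/2.083 = 7962.13.
Then σ = (x₂ − x₁)/(z₂ − z₁) = (8190 − 6760)/2.083 = 686.66.

μ = 7962.13, σ = 686.66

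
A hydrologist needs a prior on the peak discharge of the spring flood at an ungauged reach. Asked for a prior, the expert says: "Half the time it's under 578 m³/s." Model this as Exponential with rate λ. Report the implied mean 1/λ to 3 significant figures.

Exponential median = ln 2 / λ, so λ = ln 2 / 578.0 = 0.0012.
Mean = 1/λ = 834 m³/s.

mean ≈ 834 m³/s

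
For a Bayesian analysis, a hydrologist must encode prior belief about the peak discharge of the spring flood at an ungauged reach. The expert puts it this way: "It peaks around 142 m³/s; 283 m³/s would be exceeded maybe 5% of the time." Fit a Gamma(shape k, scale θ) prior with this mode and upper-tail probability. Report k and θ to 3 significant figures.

Gamma(k,θ) with k>1 has mode (k−1)θ, so θ = 142/(k−1).
Need P(X < 283) = 0.95 with θ tied to k this way. Start at k = 2, θ = 142: P(X<283) ≈ 0.592.
Too low — raise k to concentrate. Iterating converges to k ≈ 6.83.
Then θ = 142/(6.83−1) ≈ 24.4.

k ≈ 6.83, θ ≈ 24.4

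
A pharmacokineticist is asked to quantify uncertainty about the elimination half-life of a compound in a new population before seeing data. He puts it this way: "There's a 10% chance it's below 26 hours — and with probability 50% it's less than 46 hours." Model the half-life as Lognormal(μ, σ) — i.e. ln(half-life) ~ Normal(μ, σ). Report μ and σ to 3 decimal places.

If T ~ Lognormal(μ,σ) then ln T ~ Normal(μ,σ), so the p-quantile of ln T is μ + z_p·σ.
ln(26) = 3.258 and ln(46) = 3.829; z_{0.1} = -1.282, z_{0.5} = 0.
σ = (3.829 − 3.258)/(0 − (-1.282)) = 0.445.
μ = 3.258 − (-1.282)·0.445 = 3.829.

μ ≈ 3.829, σ ≈ 0.445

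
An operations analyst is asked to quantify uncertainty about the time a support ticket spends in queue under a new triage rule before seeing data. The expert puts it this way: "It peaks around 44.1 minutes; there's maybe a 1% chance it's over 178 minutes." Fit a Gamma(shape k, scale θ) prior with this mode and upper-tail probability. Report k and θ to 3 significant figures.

Gamma(k,θ) with k>1 has mode (k−1)θ, so θ = 44.1/(k−1).
Need P(X < 178) = 0.99 with θ tied to k this way. Start at k = 2, θ = 44.1: P(X<178) ≈ 0.911.
Too low — raise k to concentrate. Iterating converges to k ≈ 3.14.
Then θ = 44.1/(3.14−1) ≈ 20.6.

k ≈ 3.14, θ ≈ 20.6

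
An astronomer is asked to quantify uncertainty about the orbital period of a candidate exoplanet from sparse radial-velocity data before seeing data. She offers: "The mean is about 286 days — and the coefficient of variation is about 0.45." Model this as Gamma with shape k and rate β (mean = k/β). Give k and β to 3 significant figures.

k ≈ 4.94, β ≈ 0.0173

For Gamma(k, rate β): mean = k/β, variance = k/β², so CV = 1/√k.
CV = 0.45, hence k = 1/CV² = 4.94.
Then β = k/mean = 4.94/286 = 0.0173.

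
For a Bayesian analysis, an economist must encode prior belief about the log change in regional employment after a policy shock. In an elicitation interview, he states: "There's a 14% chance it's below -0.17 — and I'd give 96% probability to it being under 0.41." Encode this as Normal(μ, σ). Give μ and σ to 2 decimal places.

The p-quantile of Normal(μ,σ) is μ + z_p·σ, with z_{0.14} = -1.08 and z_{0.96} = 1.751.
Eliminate σ: μ = (z₂·x₁ − z₁·x₂)/(z₂ − z₁) = (1.751·-0.17 − (-1.08)·0.41)/2.831 = 0.05.
Then σ = (x₂ − x₁)/(z₂ − z₁) = (0.41 − -0.17)/2.831 = 0.20.

μ = 0.05, σ = 0.20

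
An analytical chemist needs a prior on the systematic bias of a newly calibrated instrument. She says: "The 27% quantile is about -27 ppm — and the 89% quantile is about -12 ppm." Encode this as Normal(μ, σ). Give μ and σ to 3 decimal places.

For Normal(μ,σ), the p-quantile is μ + z_p·σ. Here z_{0.27} = -0.6128, z_{0.89} = 1.227.
So -27 = μ − 0.6128σ and -12 = μ + 1.227σ.
Subtracting: σ = (-12 − -27)/(1.227 − (-0.6128)) = 8.155.
Then μ = -27 − (-0.6128)·8.155 = -22.002.

μ = -22.002, σ = 8.155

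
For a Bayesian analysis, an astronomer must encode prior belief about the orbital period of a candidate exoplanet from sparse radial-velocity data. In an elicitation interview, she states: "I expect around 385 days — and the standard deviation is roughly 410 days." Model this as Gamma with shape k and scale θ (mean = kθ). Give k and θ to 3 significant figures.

For Gamma(k, scale θ): mean = kθ, variance = kθ², so CV = 1/√k.
CV = SD/mean = 410/385 = 1.065, hence k = 1/CV² = 0.882.
Then θ = mean/k = 385/0.882 = 437.

k ≈ 0.882, θ ≈ 437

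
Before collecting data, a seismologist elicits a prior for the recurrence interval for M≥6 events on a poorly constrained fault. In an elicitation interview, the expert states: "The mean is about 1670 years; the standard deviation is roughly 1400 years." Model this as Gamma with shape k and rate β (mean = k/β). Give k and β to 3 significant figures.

k ≈ 1.42, β ≈ 0.000852

For Gamma(k, rate β): mean = k/β, variance = k/β², so CV = 1/√k.
CV = SD/mean = 1400/1670 = 0.8383, hence k = 1/CV² = 1.42.
Then β = k/mean = 1.42/1670 = 0.000852.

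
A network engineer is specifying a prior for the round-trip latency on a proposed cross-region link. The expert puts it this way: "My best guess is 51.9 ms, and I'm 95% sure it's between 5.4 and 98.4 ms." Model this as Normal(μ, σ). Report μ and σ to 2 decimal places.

A symmetric 95% interval runs μ ± z·σ with z = 1.96.
Half-width = 46.5, so σ = 46.5/1.96 = 23.72.
μ is the stated best guess, 51.90.

μ = 51.90, σ = 23.72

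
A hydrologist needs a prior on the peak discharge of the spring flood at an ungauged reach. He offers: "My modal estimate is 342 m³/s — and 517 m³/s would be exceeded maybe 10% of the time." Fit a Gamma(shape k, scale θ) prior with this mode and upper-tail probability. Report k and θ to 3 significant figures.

Gamma(k,θ) with k>1 has mode (k−1)θ, so θ = 342/(k−1).
Need P(X < 517) = 0.9 with θ tied to k this way. Start at k = 2, θ = 342: P(X<517) ≈ 0.446.
Too low — raise k to concentrate. Iterating converges to k ≈ 11.9.
Then θ = 342/(11.9−1) ≈ 31.4.

k ≈ 11.9, θ ≈ 31.4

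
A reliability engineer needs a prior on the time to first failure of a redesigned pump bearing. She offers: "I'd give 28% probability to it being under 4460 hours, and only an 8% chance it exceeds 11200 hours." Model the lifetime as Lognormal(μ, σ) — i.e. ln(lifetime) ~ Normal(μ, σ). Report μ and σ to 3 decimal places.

If T ~ Lognormal(μ,σ) then ln T ~ Normal(μ,σ), so the p-quantile of ln T is μ + z_p·σ.
ln(4460) = 8.403 and ln(11200) = 9.324; z_{0.28} = -0.5828, z_{0.92} = 1.405.
σ = (9.324 − 8.403)/(1.405 − (-0.5828)) = 0.463.
μ = 8.403 − (-0.5828)·0.463 = 8.673.

μ ≈ 8.673, σ ≈ 0.463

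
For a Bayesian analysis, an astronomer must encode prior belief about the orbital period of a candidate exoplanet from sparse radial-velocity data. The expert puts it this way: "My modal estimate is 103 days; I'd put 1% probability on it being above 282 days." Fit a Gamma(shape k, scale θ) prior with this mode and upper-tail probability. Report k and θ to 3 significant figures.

Gamma(k,θ) with k>1 has mode (k−1)θ, so θ = 103/(k−1).
Need P(X < 282) = 0.99 with θ tied to k this way. Start at k = 2, θ = 103: P(X<282) ≈ 0.758.
Too low — raise k to concentrate. Iterating converges to k ≈ 5.53.
Then θ = 103/(5.53−1) ≈ 22.7.

k ≈ 5.53, θ ≈ 22.7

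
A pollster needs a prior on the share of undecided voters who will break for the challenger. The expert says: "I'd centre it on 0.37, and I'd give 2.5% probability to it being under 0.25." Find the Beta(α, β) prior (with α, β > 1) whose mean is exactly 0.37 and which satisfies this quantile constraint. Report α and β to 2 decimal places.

α ≈ 20.87, β ≈ 35.53

With mean 0.37 fixed, write α = 0.37s, β = 0.63s where s = α+β.
Need P(θ < 0.25) = 0.025 under Beta(0.37s, 0.63s). Normal approximation: (q−m)/√(m(1−m)/s) ≈ z_{0.025} = -1.96, so s ≈ 0.37·0.63·(-1.96)²/(0.25−0.37)² = 62.2.
At s = 62.2: P(θ<0.25) ≈ 0.020. Adjusting to match 0.025 gives s ≈ 56.39.
So α = 0.37·56.39 ≈ 20.87, β = 0.63·56.39 ≈ 35.53.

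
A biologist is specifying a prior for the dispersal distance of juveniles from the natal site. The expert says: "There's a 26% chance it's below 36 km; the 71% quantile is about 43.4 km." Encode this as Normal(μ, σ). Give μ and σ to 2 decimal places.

The p-quantile of Normal(μ,σ) is μ + z_p·σ, with z_{0.26} = -0.6433 and z_{0.71} = 0.5534.
Eliminate σ: μ = (z₂·x₁ − z₁·x₂)/(z₂ − z₁) = (0.5534·36 − (-0.6433)·43.4)/1.197 = 39.98.
Then σ = (x₂ − x₁)/(z₂ − z₁) = (43.4 − 36)/1.197 = 6.18.

μ = 39.98, σ = 6.18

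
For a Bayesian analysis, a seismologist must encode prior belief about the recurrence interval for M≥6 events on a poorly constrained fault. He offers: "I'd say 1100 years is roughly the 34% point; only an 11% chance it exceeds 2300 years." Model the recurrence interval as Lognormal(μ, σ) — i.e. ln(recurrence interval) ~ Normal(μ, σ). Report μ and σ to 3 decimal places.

μ ≈ 7.189, σ ≈ 0.450

If T ~ Lognormal(μ,σ) then ln T ~ Normal(μ,σ), so the p-quantile of ln T is μ + z_p·σ.
ln(1100) = 7.003 and ln(2300) = 7.741; z_{0.34} = -0.4125, z_{0.89} = 1.227.
σ = (7.741 − 7.003)/(1.227 − (-0.4125)) = 0.450.
μ = 7.003 − (-0.4125)·0.450 = 7.189.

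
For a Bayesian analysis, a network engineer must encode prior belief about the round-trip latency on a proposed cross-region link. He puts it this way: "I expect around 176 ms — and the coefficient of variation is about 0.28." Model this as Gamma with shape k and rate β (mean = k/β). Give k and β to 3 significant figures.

k ≈ 12.8, β ≈ 0.0725

For Gamma(k, rate β): mean = k/β, variance = k/β², so CV = 1/√k.
CV = 0.28, hence k = 1/CV² = 12.8.
Then β = k/mean = 12.8/176 = 0.0725.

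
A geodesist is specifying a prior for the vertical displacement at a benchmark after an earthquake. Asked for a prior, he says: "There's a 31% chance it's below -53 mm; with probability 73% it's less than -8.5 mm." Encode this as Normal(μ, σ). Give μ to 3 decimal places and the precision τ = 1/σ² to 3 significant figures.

The p-quantile of Normal(μ,σ) is μ + z_p·σ, with z_{0.31} = -0.4959 and z_{0.73} = 0.6128.
Eliminate σ: μ = (z₂·x₁ − z₁·x₂)/(z₂ − z₁) = (0.6128·-53 − (-0.4959)·-8.5)/1.109 = -33.097.
Then σ = (x₂ − x₁)/(z₂ − z₁) = (-8.5 − -53)/1.109 = 40.138.
Precision τ = 1/σ² = 1/40.14² = 0.000621.

μ = -33.097, τ = 0.000621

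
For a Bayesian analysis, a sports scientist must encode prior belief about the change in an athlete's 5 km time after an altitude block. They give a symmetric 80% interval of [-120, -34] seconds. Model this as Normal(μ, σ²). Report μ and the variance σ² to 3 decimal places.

A symmetric 80% interval runs μ ± z·σ with z = 1.282.
Half-width = 43, so σ = 43/1.282 = 33.5531 and σ² = 1125.809.
μ is the interval midpoint, -77.000.

μ = -77.000, σ² = 1125.809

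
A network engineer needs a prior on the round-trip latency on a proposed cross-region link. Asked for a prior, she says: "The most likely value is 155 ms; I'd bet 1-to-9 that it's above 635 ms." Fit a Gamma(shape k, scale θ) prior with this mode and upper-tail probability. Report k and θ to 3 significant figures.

k ≈ 1.92, θ ≈ 168

Gamma(k,θ) with k>1 has mode (k−1)θ, so θ = 155/(k−1).
Need P(X < 635) = 0.9 with θ tied to k this way. Start at k = 2, θ = 155: P(X<635) ≈ 0.915.
Too high — lower k to spread out. Iterating converges to k ≈ 1.92.
Then θ = 155/(1.92−1) ≈ 168.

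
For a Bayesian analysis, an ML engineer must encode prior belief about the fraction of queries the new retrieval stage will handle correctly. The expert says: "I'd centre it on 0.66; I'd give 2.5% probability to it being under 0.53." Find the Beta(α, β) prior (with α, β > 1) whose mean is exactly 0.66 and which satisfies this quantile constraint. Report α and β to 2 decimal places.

With mean 0.66 fixed, write α = 0.66s, β = 0.34s where s = α+β.
Need P(θ < 0.53) = 0.025 under Beta(0.66s, 0.34s). Normal approximation: (q−m)/√(m(1−m)/s) ≈ z_{0.025} = -1.96, so s ≈ 0.66·0.34·(-1.96)²/(0.53−0.66)² = 51.0.
At s = 51.0: P(θ<0.53) ≈ 0.029. Adjusting to match 0.025 gives s ≈ 54.17.
So α = 0.66·54.17 ≈ 35.75, β = 0.34·54.17 ≈ 18.42.

α ≈ 35.75, β ≈ 18.42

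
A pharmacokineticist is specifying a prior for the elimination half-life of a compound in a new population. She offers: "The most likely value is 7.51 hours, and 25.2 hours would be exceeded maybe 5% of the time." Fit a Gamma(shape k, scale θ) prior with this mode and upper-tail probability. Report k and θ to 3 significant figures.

Gamma(k,θ) with k>1 has mode (k−1)θ, so θ = 7.51/(k−1).
Need P(X < 25.2) = 0.95 with θ tied to k this way. Start at k = 2, θ = 7.51: P(X<25.2) ≈ 0.848.
Too low — raise k to concentrate. Iterating converges to k ≈ 2.78.
Then θ = 7.51/(2.78−1) ≈ 4.23.

k ≈ 2.78, θ ≈ 4.23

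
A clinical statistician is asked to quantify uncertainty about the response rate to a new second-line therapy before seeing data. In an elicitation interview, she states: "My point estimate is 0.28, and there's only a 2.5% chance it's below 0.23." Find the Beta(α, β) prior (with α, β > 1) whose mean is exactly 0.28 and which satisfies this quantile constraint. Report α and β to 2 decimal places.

α ≈ 81.53, β ≈ 209.65

With mean 0.28 fixed, write α = 0.28s, β = 0.72s where s = α+β.
Need P(θ < 0.23) = 0.025 under Beta(0.28s, 0.72s). Normal approximation: (q−m)/√(m(1−m)/s) ≈ z_{0.025} = -1.96, so s ≈ 0.28·0.72·(-1.96)²/(0.23−0.28)² = 309.8.
At s = 309.8: P(θ<0.23) ≈ 0.022. Adjusting to match 0.025 gives s ≈ 291.18.
So α = 0.28·291.18 ≈ 81.53, β = 0.72·291.18 ≈ 209.65.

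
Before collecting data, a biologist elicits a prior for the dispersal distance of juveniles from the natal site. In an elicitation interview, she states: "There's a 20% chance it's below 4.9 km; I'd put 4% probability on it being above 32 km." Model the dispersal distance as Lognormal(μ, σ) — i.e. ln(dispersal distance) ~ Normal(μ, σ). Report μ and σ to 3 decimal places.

μ ≈ 2.198, σ ≈ 0.724

If T ~ Lognormal(μ,σ) then ln T ~ Normal(μ,σ), so the p-quantile of ln T is μ + z_p·σ.
ln(4.9) = 1.589 and ln(32) = 3.466; z_{0.2} = -0.8416, z_{0.96} = 1.751.
σ = (3.466 − 1.589)/(1.751 − (-0.8416)) = 0.724.
μ = 1.589 − (-0.8416)·0.724 = 2.198.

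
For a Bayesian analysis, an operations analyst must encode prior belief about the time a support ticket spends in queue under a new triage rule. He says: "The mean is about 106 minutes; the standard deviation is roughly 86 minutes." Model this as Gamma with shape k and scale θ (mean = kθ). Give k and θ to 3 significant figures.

For Gamma(k, scale θ): mean = kθ, variance = kθ², so CV = 1/√k.
CV = SD/mean = 86/106 = 0.8113, hence k = 1/CV² = 1.52.
Then θ = mean/k = 106/1.52 = 69.8.

k ≈ 1.52, θ ≈ 69.8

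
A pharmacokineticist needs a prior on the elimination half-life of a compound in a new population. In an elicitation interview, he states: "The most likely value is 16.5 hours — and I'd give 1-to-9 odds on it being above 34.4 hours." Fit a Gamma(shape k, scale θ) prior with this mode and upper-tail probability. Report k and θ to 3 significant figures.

k ≈ 4.56, θ ≈ 4.64

Gamma(k,θ) with k>1 has mode (k−1)θ, so θ = 16.5/(k−1).
Need P(X < 34.4) = 0.9 with θ tied to k this way. Start at k = 2, θ = 16.5: P(X<34.4) ≈ 0.616.
Too low — raise k to concentrate. Iterating converges to k ≈ 4.56.
Then θ = 16.5/(4.56−1) ≈ 4.64.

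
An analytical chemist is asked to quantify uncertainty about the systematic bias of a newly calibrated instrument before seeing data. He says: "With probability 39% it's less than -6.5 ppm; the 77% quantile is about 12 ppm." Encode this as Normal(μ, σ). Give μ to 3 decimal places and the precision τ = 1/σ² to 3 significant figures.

For Normal(μ,σ), the p-quantile is μ + z_p·σ. Here z_{0.39} = -0.2793, z_{0.77} = 0.7388.
So -6.5 = μ − 0.2793σ and 12 = μ + 0.7388σ.
Subtracting: σ = (12 − -6.5)/(0.7388 − (-0.2793)) = 18.170.
Then μ = -6.5 − (-0.2793)·18.170 = -1.425.
Precision τ = 1/σ² = 1/18.17² = 0.00303.

μ = -1.425, τ = 0.00303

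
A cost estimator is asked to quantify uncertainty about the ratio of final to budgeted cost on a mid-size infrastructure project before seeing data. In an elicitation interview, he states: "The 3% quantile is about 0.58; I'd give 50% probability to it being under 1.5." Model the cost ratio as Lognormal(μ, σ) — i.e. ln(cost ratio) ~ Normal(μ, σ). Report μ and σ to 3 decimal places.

μ ≈ 0.405, σ ≈ 0.505

If T ~ Lognormal(μ,σ) then ln T ~ Normal(μ,σ), so the p-quantile of ln T is μ + z_p·σ.
ln(0.58) = -0.5447 and ln(1.5) = 0.4055; z_{0.03} = -1.881, z_{0.5} = 0.
σ = (0.4055 − -0.5447)/(0 − (-1.881)) = 0.505.
μ = -0.5447 − (-1.881)·0.505 = 0.405.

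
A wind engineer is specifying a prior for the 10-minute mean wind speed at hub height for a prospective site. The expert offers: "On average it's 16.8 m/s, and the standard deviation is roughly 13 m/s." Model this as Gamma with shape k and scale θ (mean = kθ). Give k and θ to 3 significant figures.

For Gamma(k, scale θ): mean = kθ, variance = kθ², so CV = 1/√k.
CV = SD/mean = 13/16.8 = 0.7738, hence k = 1/CV² = 1.67.
Then θ = mean/k = 16.8/1.67 = 10.1.

k ≈ 1.67, θ ≈ 10.1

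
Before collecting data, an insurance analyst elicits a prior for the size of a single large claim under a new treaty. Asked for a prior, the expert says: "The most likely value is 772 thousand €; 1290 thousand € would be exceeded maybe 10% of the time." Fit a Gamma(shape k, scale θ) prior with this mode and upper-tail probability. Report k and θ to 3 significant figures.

Gamma(k,θ) with k>1 has mode (k−1)θ, so θ = 772/(k−1).
Need P(X < 1290) = 0.9 with θ tied to k this way. Start at k = 2, θ = 772: P(X<1290) ≈ 0.498.
Too low — raise k to concentrate. Iterating converges to k ≈ 8.17.
Then θ = 772/(8.17−1) ≈ 108.

k ≈ 8.17, θ ≈ 108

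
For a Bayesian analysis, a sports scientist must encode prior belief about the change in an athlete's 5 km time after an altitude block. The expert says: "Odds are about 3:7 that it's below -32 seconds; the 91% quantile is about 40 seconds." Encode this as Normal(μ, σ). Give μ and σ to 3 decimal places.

The p-quantile of Normal(μ,σ) is μ + z_p·σ, with z_{0.3} = -0.5244 and z_{0.91} = 1.341.
Eliminate σ: μ = (z₂·x₁ − z₁·x₂)/(z₂ − z₁) = (1.341·-32 − (-0.5244)·40)/1.865 = -11.757.
Then σ = (x₂ − x₁)/(z₂ − z₁) = (40 − -32)/1.865 = 38.603.

μ = -11.757, σ = 38.603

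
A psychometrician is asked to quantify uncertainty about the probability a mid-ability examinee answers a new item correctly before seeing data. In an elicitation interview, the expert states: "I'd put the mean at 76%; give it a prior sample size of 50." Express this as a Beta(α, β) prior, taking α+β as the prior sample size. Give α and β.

Under the effective-sample-size interpretation, Beta(α, β) has prior mean α/(α+β) and prior sample size α+β.
So α+β = 50 and α/(α+β) = 0.76, giving α = 0.76·50 = 38 and β = 50 − 38 = 12.

α = 38, β = 12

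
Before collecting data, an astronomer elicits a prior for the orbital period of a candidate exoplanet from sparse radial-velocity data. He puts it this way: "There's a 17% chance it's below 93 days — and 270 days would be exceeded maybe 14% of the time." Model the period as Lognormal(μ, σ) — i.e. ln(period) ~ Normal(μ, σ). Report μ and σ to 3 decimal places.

μ ≈ 5.032, σ ≈ 0.524

If T ~ Lognormal(μ,σ) then ln T ~ Normal(μ,σ), so the p-quantile of ln T is μ + z_p·σ.
ln(93) = 4.533 and ln(270) = 5.598; z_{0.17} = -0.9542, z_{0.86} = 1.08.
σ = (5.598 − 4.533)/(1.08 − (-0.9542)) = 0.524.
μ = 4.533 − (-0.9542)·0.524 = 5.032.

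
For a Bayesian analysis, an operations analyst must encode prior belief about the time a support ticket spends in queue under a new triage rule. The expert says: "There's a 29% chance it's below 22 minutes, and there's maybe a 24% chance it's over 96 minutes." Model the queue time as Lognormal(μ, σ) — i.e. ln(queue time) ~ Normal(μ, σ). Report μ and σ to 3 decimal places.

μ ≈ 3.738, σ ≈ 1.170

If T ~ Lognormal(μ,σ) then ln T ~ Normal(μ,σ), so the p-quantile of ln T is μ + z_p·σ.
ln(22) = 3.091 and ln(96) = 4.564; z_{0.29} = -0.5534, z_{0.76} = 0.7063.
σ = (4.564 − 3.091)/(0.7063 − (-0.5534)) = 1.170.
μ = 3.091 − (-0.5534)·1.170 = 3.738.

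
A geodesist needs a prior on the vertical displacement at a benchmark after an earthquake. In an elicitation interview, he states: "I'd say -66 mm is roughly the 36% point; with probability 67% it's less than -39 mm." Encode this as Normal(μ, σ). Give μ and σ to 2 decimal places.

The p-quantile of Normal(μ,σ) is μ + z_p·σ, with z_{0.36} = -0.3585 and z_{0.67} = 0.4399.
Eliminate σ: μ = (z₂·x₁ − z₁·x₂)/(z₂ − z₁) = (0.4399·-66 − (-0.3585)·-39)/0.7984 = -53.88.
Then σ = (x₂ − x₁)/(z₂ − z₁) = (-39 − -66)/0.7984 = 33.82.

μ = -53.88, σ = 33.82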